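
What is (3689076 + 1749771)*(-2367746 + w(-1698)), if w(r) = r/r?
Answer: -12877802790015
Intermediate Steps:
w(r) = 1
(3689076 + 1749771)*(-2367746 + w(-1698)) = (3689076 + 1749771)*(-2367746 + 1) = 5438847*(-2367745) = -12877802790015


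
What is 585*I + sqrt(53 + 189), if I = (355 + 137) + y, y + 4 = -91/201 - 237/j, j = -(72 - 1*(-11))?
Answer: 1595370660/5561 + 11*sqrt(2) ≈ 2.8690e+5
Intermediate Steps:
j = -83 (j = -(72 + 11) = -1*83 = -83)
y = -26648/16683 (y = -4 + (-91/201 - 237/(-83)) = -4 + (-91*1/201 - 237*(-1/83)) = -4 + (-91/201 + 237/83) = -4 + 40084/16683 = -26648/16683 ≈ -1.5973)
I = 8181388/16683 (I = (355 + 137) - 26648/16683 = 492 - 26648/16683 = 8181388/16683 ≈ 490.40)
585*I + sqrt(53 + 189) = 585*(8181388/16683) + sqrt(53 + 189) = 1595370660/5561 + sqrt(242) = 1595370660/5561 + 11*sqrt(2)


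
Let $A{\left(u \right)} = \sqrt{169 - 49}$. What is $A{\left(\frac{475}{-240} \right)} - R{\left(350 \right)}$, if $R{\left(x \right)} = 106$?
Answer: $-106 + 2 \sqrt{30} \approx -95.046$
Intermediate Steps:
$A{\left(u \right)} = 2 \sqrt{30}$ ($A{\left(u \right)} = \sqrt{120} = 2 \sqrt{30}$)
$A{\left(\frac{475}{-240} \right)} - R{\left(350 \right)} = 2 \sqrt{30} - 106 = -106 + 2 \sqrt{30}$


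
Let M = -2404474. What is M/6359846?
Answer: -1202237/3179923 ≈ -0.37807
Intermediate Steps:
M/6359846 = -2404474/6359846 = -2404474*1/6359846 = -1202237/3179923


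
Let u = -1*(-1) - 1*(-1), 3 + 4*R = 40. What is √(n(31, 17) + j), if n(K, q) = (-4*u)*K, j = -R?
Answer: 7*I*√21/2 ≈ 16.039*I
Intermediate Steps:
R = 37/4 (R = -¾ + (¼)*40 = -¾ + 10 = 37/4 ≈ 9.2500)
u = 2 (u = 1 + 1 = 2)
j = -37/4 (j = -1*37/4 = -37/4 ≈ -9.2500)
n(K, q) = -8*K (n(K, q) = (-4*2)*K = -8*K)
√(n(31, 17) + j) = √(-8*31 - 37/4) = √(-248 - 37/4) = √(-1029/4) = 7*I*√21/2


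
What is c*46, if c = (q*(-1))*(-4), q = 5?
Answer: 920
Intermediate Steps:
c = 20 (c = (5*(-1))*(-4) = -5*(-4) = 20)
c*46 = 20*46 = 920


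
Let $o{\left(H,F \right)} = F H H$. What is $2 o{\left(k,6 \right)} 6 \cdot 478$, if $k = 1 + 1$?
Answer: $137664$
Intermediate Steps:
$k = 2$
$o{\left(H,F \right)} = F H^{2}$
$2 o{\left(k,6 \right)} 6 \cdot 478 = 2 \cdot 6 \cdot 2^{2} \cdot 6 \cdot 478 = 2 \cdot 6 \cdot 4 \cdot 6 \cdot 478 = 2 \cdot 24 \cdot 6 \cdot 478 = 48 \cdot 6 \cdot 478 = 288 \cdot 478 = 137664$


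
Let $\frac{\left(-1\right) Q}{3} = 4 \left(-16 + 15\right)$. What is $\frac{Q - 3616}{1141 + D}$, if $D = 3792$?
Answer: $- \frac{3604}{4933} \approx -0.73059$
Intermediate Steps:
$Q = 12$ ($Q = - 3 \cdot 4 \left(-16 + 15\right) = - 3 \cdot 4 \left(-1\right) = \left(-3\right) \left(-4\right) = 12$)
$\frac{Q - 3616}{1141 + D} = \frac{12 - 3616}{1141 + 3792} = - \frac{3604}{4933}$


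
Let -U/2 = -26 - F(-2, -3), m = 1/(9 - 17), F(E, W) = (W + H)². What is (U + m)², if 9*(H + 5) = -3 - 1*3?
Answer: 211731601/5184 ≈ 40843.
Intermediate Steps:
H = -17/3 (H = -5 + (-3 - 1*3)/9 = -5 + (-3 - 3)/9 = -5 + (⅑)*(-6) = -5 - ⅔ = -17/3 ≈ -5.6667)
F(E, W) = (-17/3 + W)² (F(E, W) = (W - 17/3)² = (-17/3 + W)²)
m = -⅛ (m = 1/(-8) = -⅛ ≈ -0.12500)
U = 1820/9 (U = -2*(-26 - (-17 + 3*(-3))²/9) = -2*(-26 - (-17 - 9)²/9) = -2*(-26 - (-26)²/9) = -2*(-26 - 676/9) = -2*(-910/9) = 1820/9 ≈ 202.22)
(U + m)² = (1820/9 - ⅛)² = (14551/72)² = 211731601/5184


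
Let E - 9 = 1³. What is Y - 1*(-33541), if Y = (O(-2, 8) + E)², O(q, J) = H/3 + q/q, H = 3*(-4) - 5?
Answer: 302125/9 ≈ 33569.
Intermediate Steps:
H = -17 (H = -12 - 5 = -17)
O(q, J) = -14/3 (O(q, J) = -17/3 + q/q = -17*⅓ + 1 = -17/3 + 1 = -14/3)
E = 10 (E = 9 + 1³ = 9 + 1 = 10)
Y = 256/9 (Y = (-14/3 + 10)² = (16/3)² = 256/9 ≈ 28.444)
Y - 1*(-33541) = 256/9 - 1*(-33541) = 256/9 + 33541 = 302125/9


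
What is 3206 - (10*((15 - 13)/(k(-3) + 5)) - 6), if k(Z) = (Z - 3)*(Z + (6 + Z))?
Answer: 3208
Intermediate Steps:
k(Z) = (-3 + Z)*(6 + 2*Z)
3206 - (10*((15 - 13)/(k(-3) + 5)) - 6) = 3206 - (10*((15 - 13)/((-18 + 2*(-3)²) + 5)) - 6) = 3206 - (10*(2/((-18 + 2*9) + 5)) - 6) = 3206 - (10*(2/((-18 + 18) + 5)) - 6) = 3206 - (10*(2/(0 + 5)) - 6) = 3206 - (10*(2/5) - 6) = 3206 - (10*(2*(⅕)) - 6) = 3206 - (10*(⅖) - 6) = 3206 - (4 - 6) = 3206 - 1*(-2) = 3206 + 2 = 3208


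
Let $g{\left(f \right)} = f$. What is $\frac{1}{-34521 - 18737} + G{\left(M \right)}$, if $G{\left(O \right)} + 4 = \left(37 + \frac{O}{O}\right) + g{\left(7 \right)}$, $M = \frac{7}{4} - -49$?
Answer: $\frac{2183577}{53258} \approx 41.0$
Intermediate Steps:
$M = \frac{203}{4}$ ($M = 7 \cdot \frac{1}{4} + 49 = \frac{7}{4} + 49 = \frac{203}{4} \approx 50.75$)
$G{\left(O \right)} = 41$ ($G{\left(O \right)} = -4 + \left(\left(37 + \frac{O}{O}\right) + 7\right) = -4 + \left(\left(37 + 1\right) + 7\right) = -4 + \left(38 + 7\right) = -4 + 45 = 41$)
$\frac{1}{-34521 - 18737} + G{\left(M \right)} = \frac{1}{-34521 - 18737} + 41 = \frac{1}{-53258} + 41 = - \frac{1}{53258} + 41 = \frac{2183577}{53258}$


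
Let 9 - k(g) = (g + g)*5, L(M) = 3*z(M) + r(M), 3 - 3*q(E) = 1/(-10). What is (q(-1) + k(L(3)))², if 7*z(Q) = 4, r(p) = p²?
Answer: 415874449/44100 ≈ 9430.3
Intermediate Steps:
q(E) = 31/30 (q(E) = 1 - ⅓/(-10) = 1 - ⅓*(-⅒) = 1 + 1/30 = 31/30)
z(Q) = 4/7 (z(Q) = (⅐)*4 = 4/7)
L(M) = 12/7 + M² (L(M) = 3*(4/7) + M² = 12/7 + M²)
k(g) = 9 - 10*g (k(g) = 9 - (g + g)*5 = 9 - 2*g*5 = 9 - 10*g)
(q(-1) + k(L(3)))² = (31/30 + (9 - 10*(12/7 + 3²)))² = (31/30 + (9 - 10*(12/7 + 9)))² = (31/30 + (9 - 10*75/7))² = (31/30 + (9 - 750/7))² = (31/30 - 687/7)² = (-20393/210)² = 415874449/44100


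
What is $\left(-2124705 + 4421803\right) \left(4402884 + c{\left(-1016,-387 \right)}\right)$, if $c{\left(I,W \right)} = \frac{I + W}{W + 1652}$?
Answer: $\frac{556261941561782}{55} \approx 1.0114 \cdot 10^{13}$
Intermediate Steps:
$c{\left(I,W \right)} = \frac{I + W}{1652 + W}$
$\left(-2124705 + 4421803\right) \left(4402884 + c{\left(-1016,-387 \right)}\right) = \left(-2124705 + 4421803\right) \left(4402884 + \frac{-1016 - 387}{1652 - 387}\right) = 2297098 \left(4402884 + \frac{1}{1265} \left(-1403\right)\right) = 2297098 \left(4402884 - \frac{61}{55}\right) = 2297098 \cdot \frac{242158559}{55} = \frac{556261941561782}{55}$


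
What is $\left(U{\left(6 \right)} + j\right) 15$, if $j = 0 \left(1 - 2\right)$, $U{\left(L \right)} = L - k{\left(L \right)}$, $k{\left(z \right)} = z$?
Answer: $0$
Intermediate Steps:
$U{\left(L \right)} = 0$ ($U{\left(L \right)} = L - L = 0$)
$j = 0$ ($j = 0 \left(-1\right) = 0$)
$\left(U{\left(6 \right)} + j\right) 15 = \left(0 + 0\right) 15 = 0 \cdot 15 = 0$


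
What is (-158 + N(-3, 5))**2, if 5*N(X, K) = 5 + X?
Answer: 620944/25 ≈ 24838.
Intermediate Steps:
N(X, K) = 1 + X/5 (N(X, K) = (5 + X)/5 = 1 + X/5)
(-158 + N(-3, 5))**2 = (-158 + (1 + (1/5)*(-3)))**2 = (-158 + (1 - 3/5))**2 = (-158 + 2/5)**2 = (-788/5)**2 = 620944/25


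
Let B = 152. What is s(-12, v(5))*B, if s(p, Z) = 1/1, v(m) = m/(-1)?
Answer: 152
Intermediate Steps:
v(m) = -m (v(m) = m*(-1) = -m)
s(p, Z) = 1
s(-12, v(5))*B = 1*152 = 152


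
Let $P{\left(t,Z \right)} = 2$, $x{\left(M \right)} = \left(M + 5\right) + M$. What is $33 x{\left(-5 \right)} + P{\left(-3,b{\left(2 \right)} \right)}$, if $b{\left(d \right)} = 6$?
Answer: $-163$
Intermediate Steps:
$x{\left(M \right)} = 5 + 2 M$ ($x{\left(M \right)} = \left(5 + M\right) + M = 5 + 2 M$)
$33 x{\left(-5 \right)} + P{\left(-3,b{\left(2 \right)} \right)} = 33 \left(5 + 2 \left(-5\right)\right) + 2 = 33 \left(5 - 10\right) + 2 = 33 \left(-5\right) + 2 = -165 + 2 = -163$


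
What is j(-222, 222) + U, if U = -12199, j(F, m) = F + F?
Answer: -12643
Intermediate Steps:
j(F, m) = 2*F
j(-222, 222) + U = 2*(-222) - 12199 = -444 - 12199 = -12643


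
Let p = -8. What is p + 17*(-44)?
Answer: -756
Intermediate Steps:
p + 17*(-44) = -8 + 17*(-44) = -8 - 748 = -756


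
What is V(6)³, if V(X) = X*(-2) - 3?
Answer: -3375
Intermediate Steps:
V(X) = -3 - 2*X (V(X) = -2*X - 3 = -3 - 2*X)
V(6)³ = (-3 - 2*6)³ = (-3 - 12)³ = (-15)³ = -3375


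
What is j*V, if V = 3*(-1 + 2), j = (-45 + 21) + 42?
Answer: 54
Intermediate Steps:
j = 18 (j = -24 + 42 = 18)
V = 3 (V = 3*1 = 3)
j*V = 18*3 = 54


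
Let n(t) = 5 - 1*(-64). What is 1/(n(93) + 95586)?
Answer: 1/95655 ≈ 1.0454e-5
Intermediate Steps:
n(t) = 69 (n(t) = 5 + 64 = 69)
1/(n(93) + 95586) = 1/(69 + 95586) = 1/95655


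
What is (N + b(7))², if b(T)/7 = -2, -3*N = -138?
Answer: 1024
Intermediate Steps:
N = 46 (N = -⅓*(-138) = 46)
b(T) = -14 (b(T) = 7*(-2) = -14)
(N + b(7))² = (46 - 14)² = 32² = 1024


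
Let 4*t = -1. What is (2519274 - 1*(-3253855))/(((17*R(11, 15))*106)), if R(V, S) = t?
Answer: -11546258/901 ≈ -12815.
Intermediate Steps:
t = -1/4 (t = (1/4)*(-1) = -1/4 ≈ -0.25000)
R(V, S) = -1/4
(2519274 - 1*(-3253855))/(((17*R(11, 15))*106)) = (2519274 - 1*(-3253855))/(((17*(-1/4))*106)) = (2519274 + 3253855)/((-17/4*106)) = 5773129/(-901/2) = 5773129*(-2/901) = -11546258/901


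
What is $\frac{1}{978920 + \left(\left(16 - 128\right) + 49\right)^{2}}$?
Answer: $\frac{1}{982889} \approx 1.0174 \cdot 10^{-6}$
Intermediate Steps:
$\frac{1}{978920 + \left(\left(16 - 128\right) + 49\right)^{2}} = \frac{1}{978920 + \left(-112 + 49\right)^{2}} = \frac{1}{978920 + \left(-63\right)^{2}} = \frac{1}{978920 + 3969} = \frac{1}{982889}$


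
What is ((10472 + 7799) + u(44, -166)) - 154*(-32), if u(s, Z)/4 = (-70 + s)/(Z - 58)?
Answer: 649585/28 ≈ 23199.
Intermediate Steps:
u(s, Z) = 4*(-70 + s)/(-58 + Z) (u(s, Z) = 4*((-70 + s)/(Z - 58)) = 4*((-70 + s)/(-58 + Z)) = 4*(-70 + s)/(-58 + Z))
((10472 + 7799) + u(44, -166)) - 154*(-32) = ((10472 + 7799) + 4*(-70 + 44)/(-58 - 166)) - 154*(-32) = (18271 + 4*(-26)/(-224)) + 4928 = (18271 + 4*(-1/224)*(-26)) + 4928 = (18271 + 13/28) + 4928 = 511601/28 + 4928 = 649585/28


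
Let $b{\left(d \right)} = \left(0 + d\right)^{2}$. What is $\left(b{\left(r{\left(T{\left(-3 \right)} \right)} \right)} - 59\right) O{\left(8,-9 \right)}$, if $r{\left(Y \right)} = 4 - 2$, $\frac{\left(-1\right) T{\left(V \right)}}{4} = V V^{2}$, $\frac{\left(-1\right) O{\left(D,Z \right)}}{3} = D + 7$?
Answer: $2475$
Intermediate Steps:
$O{\left(D,Z \right)} = -21 - 3 D$ ($O{\left(D,Z \right)} = - 3 \left(D + 7\right) = - 3 \left(7 + D\right) = -21 - 3 D$)
$T{\left(V \right)} = - 4 V^{3}$ ($T{\left(V \right)} = - 4 V V^{2} = - 4 V^{3}$)
$r{\left(Y \right)} = 2$ ($r{\left(Y \right)} = 4 - 2 = 2$)
$b{\left(d \right)} = d^{2}$
$\left(b{\left(r{\left(T{\left(-3 \right)} \right)} \right)} - 59\right) O{\left(8,-9 \right)} = \left(2^{2} - 59\right) \left(-21 - 24\right) = \left(4 - 59\right) \left(-21 - 24\right) = \left(-55\right) \left(-45\right) = 2475$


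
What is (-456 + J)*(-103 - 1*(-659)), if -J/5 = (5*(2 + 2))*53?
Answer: -3200336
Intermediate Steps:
J = -5300 (J = -5*5*(2 + 2)*53 = -5*5*4*53 = -100*53 = -5*1060 = -5300)
(-456 + J)*(-103 - 1*(-659)) = (-456 - 5300)*(-103 - 1*(-659)) = -5756*(-103 + 659) = -5756*556 = -3200336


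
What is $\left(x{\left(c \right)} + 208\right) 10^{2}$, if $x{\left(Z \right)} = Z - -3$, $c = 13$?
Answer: $22400$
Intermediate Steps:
$x{\left(Z \right)} = 3 + Z$ ($x{\left(Z \right)} = Z + 3 = 3 + Z$)
$\left(x{\left(c \right)} + 208\right) 10^{2} = \left(\left(3 + 13\right) + 208\right) 10^{2} = \left(16 + 208\right) 100 = 224 \cdot 100 = 22400$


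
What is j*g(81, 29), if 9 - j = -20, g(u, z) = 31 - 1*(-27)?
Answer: 1682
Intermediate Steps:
g(u, z) = 58 (g(u, z) = 31 + 27 = 58)
j = 29 (j = 9 - 1*(-20) = 9 + 20 = 29)
j*g(81, 29) = 29*58 = 1682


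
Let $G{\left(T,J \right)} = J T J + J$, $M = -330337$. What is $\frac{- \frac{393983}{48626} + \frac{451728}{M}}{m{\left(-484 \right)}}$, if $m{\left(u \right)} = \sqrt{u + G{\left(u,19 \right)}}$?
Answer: $\frac{3710070439 i \sqrt{175189}}{68635490709898} \approx 0.022625 i$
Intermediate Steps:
$G{\left(T,J \right)} = J + T J^{2}$ ($G{\left(T,J \right)} = T J^{2} + J = J + T J^{2}$)
$m{\left(u \right)} = \sqrt{19 + 362 u}$ ($m{\left(u \right)} = \sqrt{u + 19 \left(1 + 19 u\right)} = \sqrt{u + \left(19 + 361 u\right)} = \sqrt{19 + 362 u}$)
$\frac{- \frac{393983}{48626} + \frac{451728}{M}}{m{\left(-484 \right)}} = \frac{- \frac{393983}{48626} + \frac{451728}{-330337}}{\sqrt{19 + 362 \left(-484\right)}} = \frac{\left(-393983\right) \frac{1}{48626} + 451728 \left(- \frac{1}{330337}\right)}{\sqrt{19 - 175208}} = \frac{- \frac{393983}{48626} - \frac{451728}{330337}}{\sqrt{-175189}} = - \frac{3710070439}{391779682 i \sqrt{175189}} = - \frac{3710070439 \left(- \frac{i \sqrt{175189}}{175189}\right)}{391779682} = \frac{3710070439 i \sqrt{175189}}{68635490709898}$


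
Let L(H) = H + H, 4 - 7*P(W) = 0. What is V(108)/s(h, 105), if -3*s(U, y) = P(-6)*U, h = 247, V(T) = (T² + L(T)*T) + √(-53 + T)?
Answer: -183708/247 - 21*√55/988 ≈ -743.92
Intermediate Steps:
P(W) = 4/7 (P(W) = 4/7 - ⅐*0 = 4/7 + 0 = 4/7)
L(H) = 2*H
V(T) = √(-53 + T) + 3*T² (V(T) = (T² + (2*T)*T) + √(-53 + T) = (T² + 2*T²) + √(-53 + T) = 3*T² + √(-53 + T) = √(-53 + T) + 3*T²)
s(U, y) = -4*U/21
V(108)/s(h, 105) = (√(-53 + 108) + 3*108²)/((-4/21*247)) = (√55 + 3*11664)/(-988/21) = (√55 + 34992)*(-21/988) = (34992 + √55)*(-21/988) = -183708/247 - 21*√55/988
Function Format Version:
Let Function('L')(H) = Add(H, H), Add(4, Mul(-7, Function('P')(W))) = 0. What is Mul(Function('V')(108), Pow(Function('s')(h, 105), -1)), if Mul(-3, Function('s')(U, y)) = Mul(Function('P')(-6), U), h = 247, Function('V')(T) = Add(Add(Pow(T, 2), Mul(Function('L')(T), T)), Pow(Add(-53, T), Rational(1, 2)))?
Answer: Add(Rational(-183708, 247), Mul(Rational(-21, 988), Pow(55, Rational(1, 2)))) ≈ -743.92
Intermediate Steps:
Function('P')(W) = Rational(4, 7) (Function('P')(W) = Add(Rational(4, 7), Mul(Rational(-1, 7), 0)) = Add(Rational(4, 7), 0) = Rational(4, 7))
Function('L')(H) = Mul(2, H)
Function('V')(T) = Add(Pow(Add(-53, T), Rational(1, 2)), Mul(3, Pow(T, 2))) (Function('V')(T) = Add(Add(Pow(T, 2), Mul(Mul(2, T), T)), Pow(Add(-53, T), Rational(1, 2))) = Add(Add(Pow(T, 2), Mul(2, Pow(T, 2))), Pow(Add(-53, T), Rational(1, 2))) = Add(Mul(3, Pow(T, 2)), Pow(Add(-53, T), Rational(1, 2))) = Add(Pow(Add(-53, T), Rational(1, 2)), Mul(3, Pow(T, 2))))
Function('s')(U, y) = Mul(Rational(-4, 21), U) (Function('s')(U, y) = Mul(Rational(-1, 3), Mul(Rational(4, 7), U)) = Mul(Rational(-4, 21), U))
Mul(Function('V')(108), Pow(Function('s')(h, 105), -1)) = Mul(Add(Pow(Add(-53, 108), Rational(1, 2)), Mul(3, Pow(108, 2))), Pow(Mul(Rational(-4, 21), 247), -1)) = Mul(Add(Pow(55, Rational(1, 2)), Mul(3, 11664)), Pow(Rational(-988, 21), -1)) = Mul(Add(Pow(55, Rational(1, 2)), 34992), Rational(-21, 988)) = Mul(Add(34992, Pow(55, Rational(1, 2))), Rational(-21, 988)) = Add(Rational(-183708, 247), Mul(Rational(-21, 988), Pow(55, Rational(1, 2))))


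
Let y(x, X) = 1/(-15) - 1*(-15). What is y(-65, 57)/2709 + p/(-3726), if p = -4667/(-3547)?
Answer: 14660147/2841466230 ≈ 0.0051594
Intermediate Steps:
y(x, X) = 224/15 (y(x, X) = -1/15 + 15 = 224/15)
p = 4667/3547 (p = -4667*(-1/3547) = 4667/3547 ≈ 1.3158)
y(-65, 57)/2709 + p/(-3726) = (224/15)/2709 + (4667/3547)/(-3726) = (224/15)*(1/2709) + (4667/3547)*(-1/3726) = 32/5805 - 4667/13216122 = 14660147/2841466230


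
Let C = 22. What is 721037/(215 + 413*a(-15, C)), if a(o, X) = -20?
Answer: -721037/8045 ≈ -89.625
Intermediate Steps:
721037/(215 + 413*a(-15, C)) = 721037/(215 + 413*(-20)) = 721037/(215 - 8260) = 721037/(-8045) = 721037*(-1/8045) = -721037/8045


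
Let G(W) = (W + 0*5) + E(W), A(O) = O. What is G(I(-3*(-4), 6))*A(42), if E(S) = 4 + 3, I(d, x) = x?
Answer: 546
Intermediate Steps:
E(S) = 7
G(W) = 7 + W (G(W) = (W + 0*5) + 7 = (W + 0) + 7 = W + 7 = 7 + W)
G(I(-3*(-4), 6))*A(42) = (7 + 6)*42 = 13*42 = 546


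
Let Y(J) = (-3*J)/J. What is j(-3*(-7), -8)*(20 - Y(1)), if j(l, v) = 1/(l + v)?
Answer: 23/13 ≈ 1.7692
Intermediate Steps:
Y(J) = -3
j(-3*(-7), -8)*(20 - Y(1)) = (20 - 1*(-3))/(-3*(-7) - 8) = (20 + 3)/(21 - 8) = 23/13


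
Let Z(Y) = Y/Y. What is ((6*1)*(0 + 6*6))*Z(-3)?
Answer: 216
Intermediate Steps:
Z(Y) = 1
((6*1)*(0 + 6*6))*Z(-3) = ((6*1)*(0 + 6*6))*1 = (6*(0 + 36))*1 = (6*36)*1 = 216*1 = 216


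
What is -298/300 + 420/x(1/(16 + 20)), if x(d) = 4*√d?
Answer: 94351/150 ≈ 629.01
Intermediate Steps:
-298/300 + 420/x(1/(16 + 20)) = -298/300 + 420/((4*√(1/(16 + 20)))) = -298*1/300 + 420/((4*√(1/36))) = -149/150 + 420/((4*√(1/36))) = -149/150 + 420/((4*(⅙))) = -149/150 + 420/(⅔) = -149/150 + 420*(3/2) = -149/150 + 630 = 94351/150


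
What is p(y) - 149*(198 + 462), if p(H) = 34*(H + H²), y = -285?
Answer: 2653620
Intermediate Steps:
p(H) = 34*H + 34*H²
p(y) - 149*(198 + 462) = 34*(-285)*(1 - 285) - 149*(198 + 462) = 34*(-285)*(-284) - 149*660 = 2751960 - 1*98340 = 2751960 - 98340 = 2653620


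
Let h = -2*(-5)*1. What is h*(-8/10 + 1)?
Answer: 2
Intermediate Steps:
h = 10 (h = 10*1 = 10)
h*(-8/10 + 1) = 10*(-8/10 + 1) = 10*(-8*1/10 + 1) = 10*(-4/5 + 1) = 10*(1/5) = 2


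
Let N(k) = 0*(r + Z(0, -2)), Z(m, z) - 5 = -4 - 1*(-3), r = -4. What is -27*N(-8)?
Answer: 0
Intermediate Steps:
Z(m, z) = 4 (Z(m, z) = 5 + (-4 - 1*(-3)) = 5 + (-4 + 3) = 5 - 1 = 4)
N(k) = 0 (N(k) = 0*(-4 + 4) = 0*0 = 0)
-27*N(-8) = -27*0 = 0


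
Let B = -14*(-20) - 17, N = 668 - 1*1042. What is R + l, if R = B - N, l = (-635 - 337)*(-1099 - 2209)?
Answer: 3216013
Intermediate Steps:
N = -374 (N = 668 - 1042 = -374)
l = 3215376 (l = -972*(-3308) = 3215376)
B = 263 (B = 280 - 17 = 263)
R = 637 (R = 263 - 1*(-374) = 263 + 374 = 637)
R + l = 637 + 3215376 = 3216013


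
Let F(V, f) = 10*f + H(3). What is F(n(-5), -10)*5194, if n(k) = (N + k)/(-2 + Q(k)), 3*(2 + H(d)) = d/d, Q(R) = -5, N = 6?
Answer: -1584170/3 ≈ -5.2806e+5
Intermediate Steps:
H(d) = -5/3 (H(d) = -2 + (d/d)/3 = -2 + (1/3)*1 = -2 + 1/3 = -5/3)
n(k) = -6/7 - k/7 (n(k) = (6 + k)/(-2 - 5) = (6 + k)/(-7) = (6 + k)*(-1/7) = -6/7 - k/7)
F(V, f) = -5/3 + 10*f (F(V, f) = 10*f - 5/3 = -5/3 + 10*f)
F(n(-5), -10)*5194 = (-5/3 + 10*(-10))*5194 = (-5/3 - 100)*5194 = -305/3*5194 = -1584170/3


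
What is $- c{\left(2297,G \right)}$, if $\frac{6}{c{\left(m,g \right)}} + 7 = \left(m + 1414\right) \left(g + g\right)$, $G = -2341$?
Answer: $\frac{6}{17374909} \approx 3.4533 \cdot 10^{-7}$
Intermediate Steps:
$c{\left(m,g \right)} = \frac{6}{-7 + 2 g \left(1414 + m\right)}$ ($c{\left(m,g \right)} = \frac{6}{-7 + \left(m + 1414\right) \left(g + g\right)} = \frac{6}{-7 + \left(1414 + m\right) 2 g} = \frac{6}{-7 + 2 g \left(1414 + m\right)}$)
$- c{\left(2297,G \right)} = - \frac{6}{-7 + 2828 \left(-2341\right) + 2 \left(-2341\right) 2297} = - \frac{6}{-7 - 6620348 - 10754554} = - \frac{6}{-17374909} = - \frac{6 \left(-1\right)}{17374909} = \left(-1\right) \left(- \frac{6}{17374909}\right) = \frac{6}{17374909}$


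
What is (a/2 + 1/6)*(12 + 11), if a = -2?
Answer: -115/6 ≈ -19.167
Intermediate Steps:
(a/2 + 1/6)*(12 + 11) = (-2/2 + 1/6)*(12 + 11) = (-2*1/2 + 1*(1/6))*23 = (-1 + 1/6)*23 = -5/6*23 = -115/6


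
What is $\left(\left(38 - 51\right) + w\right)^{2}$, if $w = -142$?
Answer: $24025$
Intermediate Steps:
$\left(\left(38 - 51\right) + w\right)^{2} = \left(\left(38 - 51\right) - 142\right)^{2} = \left(-13 - 142\right)^{2} = \left(-155\right)^{2} = 24025$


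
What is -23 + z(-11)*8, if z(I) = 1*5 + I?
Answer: -71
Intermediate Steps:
z(I) = 5 + I
-23 + z(-11)*8 = -23 + (5 - 11)*8 = -23 - 6*8 = -23 - 48 = -71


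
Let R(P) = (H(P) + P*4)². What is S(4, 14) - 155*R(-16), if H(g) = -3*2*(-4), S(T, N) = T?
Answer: -247996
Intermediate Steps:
H(g) = 24 (H(g) = -6*(-4) = 24)
R(P) = (24 + 4*P)² (R(P) = (24 + P*4)² = (24 + 4*P)²)
S(4, 14) - 155*R(-16) = 4 - 2480*(6 - 16)² = 4 - 2480*(-10)² = 4 - 2480*100 = 4 - 155*1600 = 4 - 248000 = -247996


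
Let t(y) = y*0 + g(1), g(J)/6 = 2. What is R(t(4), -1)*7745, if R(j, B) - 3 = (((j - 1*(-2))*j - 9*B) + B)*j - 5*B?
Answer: 16419400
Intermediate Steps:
g(J) = 12 (g(J) = 6*2 = 12)
t(y) = 12 (t(y) = y*0 + 12 = 0 + 12 = 12)
R(j, B) = 3 - 5*B + j*(-8*B + j*(2 + j)) (R(j, B) = 3 + ((((j - 1*(-2))*j - 9*B) + B)*j - 5*B) = 3 + ((((j + 2)*j - 9*B) + B)*j - 5*B) = 3 + ((((2 + j)*j - 9*B) + B)*j - 5*B) = 3 + (((j*(2 + j) - 9*B) + B)*j - 5*B) = 3 + (((-9*B + j*(2 + j)) + B)*j - 5*B) = 3 + ((-8*B + j*(2 + j))*j - 5*B) = 3 + (j*(-8*B + j*(2 + j)) - 5*B) = 3 + (-5*B + j*(-8*B + j*(2 + j))) = 3 - 5*B + j*(-8*B + j*(2 + j)))
R(t(4), -1)*7745 = (3 + 12**3 - 5*(-1) + 2*12**2 - 8*(-1)*12)*7745 = (3 + 1728 + 5 + 2*144 + 96)*7745 = (3 + 1728 + 5 + 288 + 96)*7745 = 2120*7745 = 16419400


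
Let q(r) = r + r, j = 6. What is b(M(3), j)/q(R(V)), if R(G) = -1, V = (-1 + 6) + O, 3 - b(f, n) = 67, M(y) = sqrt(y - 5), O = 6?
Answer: 32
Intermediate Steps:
M(y) = sqrt(-5 + y)
b(f, n) = -64 (b(f, n) = 3 - 1*67 = 3 - 67 = -64)
V = 11 (V = (-1 + 6) + 6 = 5 + 6 = 11)
q(r) = 2*r
b(M(3), j)/q(R(V)) = -64/(2*(-1)) = -64/(-2) = -64*(-1/2) = 32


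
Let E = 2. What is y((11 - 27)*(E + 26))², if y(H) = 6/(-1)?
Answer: 36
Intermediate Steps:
y(H) = -6 (y(H) = 6*(-1) = -6)
y((11 - 27)*(E + 26))² = (-6)² = 36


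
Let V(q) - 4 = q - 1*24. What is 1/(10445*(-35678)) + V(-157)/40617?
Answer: -21986759429/5045399196690 ≈ -0.0043578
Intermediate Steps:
V(q) = -20 + q (V(q) = 4 + (q - 1*24) = 4 + (q - 24) = 4 + (-24 + q) = -20 + q)
1/(10445*(-35678)) + V(-157)/40617 = 1/(10445*(-35678)) + (-20 - 157)/40617 = (1/10445)*(-1/35678) - 177*1/40617 = -1/372656710 - 59/13539 = -21986759429/5045399196690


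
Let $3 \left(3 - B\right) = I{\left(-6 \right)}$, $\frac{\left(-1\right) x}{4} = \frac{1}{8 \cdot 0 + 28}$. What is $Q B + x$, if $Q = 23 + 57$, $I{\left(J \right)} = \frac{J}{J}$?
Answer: $\frac{4477}{21} \approx 213.19$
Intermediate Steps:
$x = - \frac{1}{7}$ ($x = - \frac{4}{8 \cdot 0 + 28} = - \frac{4}{0 + 28} = - \frac{4}{28} = \left(-4\right) \frac{1}{28} = - \frac{1}{7} \approx -0.14286$)
$I{\left(J \right)} = 1$
$B = \frac{8}{3}$ ($B = 3 - \frac{1}{3} = \frac{8}{3} \approx 2.6667$)
$Q = 80$
$Q B + x = 80 \cdot \frac{8}{3} - \frac{1}{7} = \frac{640}{3} - \frac{1}{7} = \frac{4477}{21}$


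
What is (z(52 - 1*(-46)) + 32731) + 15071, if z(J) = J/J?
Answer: 47803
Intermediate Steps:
z(J) = 1
(z(52 - 1*(-46)) + 32731) + 15071 = (1 + 32731) + 15071 = 32732 + 15071 = 47803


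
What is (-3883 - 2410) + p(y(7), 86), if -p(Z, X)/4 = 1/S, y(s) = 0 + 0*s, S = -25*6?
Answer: -471973/75 ≈ -6293.0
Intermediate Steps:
S = -150
y(s) = 0 (y(s) = 0 + 0 = 0)
p(Z, X) = 2/75 (p(Z, X) = -4/(-150) = -4*(-1/150) = 2/75)
(-3883 - 2410) + p(y(7), 86) = (-3883 - 2410) + 2/75 = -6293 + 2/75 = -471973/75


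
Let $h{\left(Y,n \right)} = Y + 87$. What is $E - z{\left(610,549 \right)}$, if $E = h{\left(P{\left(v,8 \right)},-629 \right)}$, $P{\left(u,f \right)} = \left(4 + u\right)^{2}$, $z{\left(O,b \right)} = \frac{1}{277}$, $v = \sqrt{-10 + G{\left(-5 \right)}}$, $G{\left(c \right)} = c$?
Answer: $\frac{24375}{277} + 8 i \sqrt{15} \approx 87.996 + 30.984 i$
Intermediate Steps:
$v = i \sqrt{15}$ ($v = \sqrt{-10 - 5} = \sqrt{-15} = i \sqrt{15} \approx 3.873 i$)
$z{\left(O,b \right)} = \frac{1}{277}$
$h{\left(Y,n \right)} = 87 + Y$
$E = 87 + \left(4 + i \sqrt{15}\right)^{2} \approx 88.0 + 30.984 i$
$E - z{\left(610,549 \right)} = \left(88 + 8 i \sqrt{15}\right) - \frac{1}{277} = \frac{24375}{277} + 8 i \sqrt{15}$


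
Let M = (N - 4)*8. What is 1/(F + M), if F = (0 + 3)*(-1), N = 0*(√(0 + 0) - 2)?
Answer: -1/35 ≈ -0.028571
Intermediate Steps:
N = 0 (N = 0*(√0 - 2) = 0*(0 - 2) = 0*(-2) = 0)
F = -3 (F = 3*(-1) = -3)
M = -32 (M = (0 - 4)*8 = -4*8 = -32)
1/(F + M) = 1/(-3 - 32) = 1/(-35) = -1/35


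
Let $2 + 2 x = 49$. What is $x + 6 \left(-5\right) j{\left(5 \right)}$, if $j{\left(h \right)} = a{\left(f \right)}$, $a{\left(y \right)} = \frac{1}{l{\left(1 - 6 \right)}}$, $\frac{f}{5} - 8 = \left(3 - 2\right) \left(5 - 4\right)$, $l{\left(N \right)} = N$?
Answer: $\frac{59}{2} \approx 29.5$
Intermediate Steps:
$x = \frac{47}{2}$ ($x = -1 + \frac{1}{2} \cdot 49 = -1 + \frac{49}{2} = \frac{47}{2} \approx 23.5$)
$f = 45$ ($f = 40 + 5 \left(3 - 2\right) \left(5 - 4\right) = 40 + 5 \left(3 - 2\right) 1 = 40 + 5 \cdot 1 \cdot 1 = 40 + 5 \cdot 1 = 40 + 5 = 45$)
$a{\left(y \right)} = - \frac{1}{5}$ ($a{\left(y \right)} = \frac{1}{1 - 6} = \frac{1}{-5} = - \frac{1}{5}$)
$j{\left(h \right)} = - \frac{1}{5}$
$x + 6 \left(-5\right) j{\left(5 \right)} = \frac{47}{2} + 6 \left(-5\right) \left(- \frac{1}{5}\right) = \frac{47}{2} - -6 = \frac{47}{2} + 6 = \frac{59}{2}$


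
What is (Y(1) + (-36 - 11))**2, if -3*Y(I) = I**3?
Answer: 20164/9 ≈ 2240.4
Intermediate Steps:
Y(I) = -I**3/3
(Y(1) + (-36 - 11))**2 = (-1/3*1**3 + (-36 - 11))**2 = (-1/3*1 - 47)**2 = (-1/3 - 47)**2 = (-142/3)**2 = 20164/9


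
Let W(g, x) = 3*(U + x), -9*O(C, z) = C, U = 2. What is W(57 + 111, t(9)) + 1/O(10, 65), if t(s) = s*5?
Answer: 1401/10 ≈ 140.10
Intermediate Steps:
O(C, z) = -C/9
t(s) = 5*s
W(g, x) = 6 + 3*x (W(g, x) = 3*(2 + x) = 6 + 3*x)
W(57 + 111, t(9)) + 1/O(10, 65) = (6 + 3*(5*9)) + 1/(-1/9*10) = (6 + 3*45) + 1/(-10/9) = (6 + 135) - 9/10 = 141 - 9/10 = 1401/10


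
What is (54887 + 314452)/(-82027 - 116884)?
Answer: -369339/198911 ≈ -1.8568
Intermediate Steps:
(54887 + 314452)/(-82027 - 116884) = 369339/(-198911) = 369339*(-1/198911) = -369339/198911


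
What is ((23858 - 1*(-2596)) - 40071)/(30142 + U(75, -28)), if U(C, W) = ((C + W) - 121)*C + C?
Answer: -801/1451 ≈ -0.55203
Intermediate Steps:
U(C, W) = C + C*(-121 + C + W) (U(C, W) = (-121 + C + W)*C + C = C*(-121 + C + W) + C = C + C*(-121 + C + W))
((23858 - 1*(-2596)) - 40071)/(30142 + U(75, -28)) = ((23858 - 1*(-2596)) - 40071)/(30142 + 75*(-120 + 75 - 28)) = ((23858 + 2596) - 40071)/(30142 + 75*(-73)) = (26454 - 40071)/(30142 - 5475) = -13617/24667 = -13617*1/24667 = -801/1451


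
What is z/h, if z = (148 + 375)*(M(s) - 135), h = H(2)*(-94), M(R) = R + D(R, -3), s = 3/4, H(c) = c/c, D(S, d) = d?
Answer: 287127/376 ≈ 763.64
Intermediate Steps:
H(c) = 1
s = ¾ (s = 3*(¼) = ¾ ≈ 0.75000)
M(R) = -3 + R (M(R) = R - 3 = -3 + R)
h = -94 (h = 1*(-94) = -94)
z = -287127/4 (z = (148 + 375)*((-3 + ¾) - 135) = 523*(-9/4 - 135) = 523*(-549/4) = -287127/4 ≈ -71782.)
z/h = -287127/4/(-94) = -287127/4*(-1/94) = 287127/376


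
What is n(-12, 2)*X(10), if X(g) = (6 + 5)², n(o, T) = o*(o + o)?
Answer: 34848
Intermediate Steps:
n(o, T) = 2*o² (n(o, T) = o*(2*o) = 2*o²)
X(g) = 121 (X(g) = 11² = 121)
n(-12, 2)*X(10) = (2*(-12)²)*121 = (2*144)*121 = 288*121 = 34848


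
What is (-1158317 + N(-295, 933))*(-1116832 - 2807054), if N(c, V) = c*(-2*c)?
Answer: 5228056218162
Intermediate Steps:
N(c, V) = -2*c**2
(-1158317 + N(-295, 933))*(-1116832 - 2807054) = (-1158317 - 2*(-295)**2)*(-1116832 - 2807054) = (-1158317 - 2*87025)*(-3923886) = (-1158317 - 174050)*(-3923886) = -1332367*(-3923886) = 5228056218162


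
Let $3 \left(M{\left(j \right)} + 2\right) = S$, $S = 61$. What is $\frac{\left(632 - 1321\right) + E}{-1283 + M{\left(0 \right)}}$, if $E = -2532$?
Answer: $\frac{9663}{3794} \approx 2.5469$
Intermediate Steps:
$M{\left(j \right)} = \frac{55}{3}$ ($M{\left(j \right)} = -2 + \frac{1}{3} \cdot 61 = -2 + \frac{61}{3} = \frac{55}{3}$)
$\frac{\left(632 - 1321\right) + E}{-1283 + M{\left(0 \right)}} = \frac{\left(632 - 1321\right) - 2532}{-1283 + \frac{55}{3}} = \frac{-689 - 2532}{- \frac{3794}{3}} = \left(-3221\right) \left(- \frac{3}{3794}\right) = \frac{9663}{3794}$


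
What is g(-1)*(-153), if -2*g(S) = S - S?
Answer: 0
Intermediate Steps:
g(S) = 0 (g(S) = -(S - S)/2 = -1/2*0 = 0)
g(-1)*(-153) = 0*(-153) = 0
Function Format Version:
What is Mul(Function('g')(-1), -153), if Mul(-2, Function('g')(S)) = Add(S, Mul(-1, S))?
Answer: 0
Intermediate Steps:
Function('g')(S) = 0 (Function('g')(S) = Mul(Rational(-1, 2), Add(S, Mul(-1, S))) = Mul(Rational(-1, 2), 0) = 0)
Mul(Function('g')(-1), -153) = Mul(0, -153) = 0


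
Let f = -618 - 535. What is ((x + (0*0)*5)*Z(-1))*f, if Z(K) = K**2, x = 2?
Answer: -2306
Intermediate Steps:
f = -1153
((x + (0*0)*5)*Z(-1))*f = ((2 + (0*0)*5)*(-1)**2)*(-1153) = ((2 + 0*5)*1)*(-1153) = ((2 + 0)*1)*(-1153) = (2*1)*(-1153) = 2*(-1153) = -2306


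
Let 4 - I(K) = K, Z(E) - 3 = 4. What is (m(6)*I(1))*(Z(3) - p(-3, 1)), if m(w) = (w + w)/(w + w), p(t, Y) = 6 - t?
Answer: -6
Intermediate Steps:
Z(E) = 7 (Z(E) = 3 + 4 = 7)
I(K) = 4 - K
m(w) = 1 (m(w) = (2*w)/((2*w)) = (2*w)*(1/(2*w)) = 1)
(m(6)*I(1))*(Z(3) - p(-3, 1)) = (1*(4 - 1*1))*(7 - (6 - 1*(-3))) = (1*(4 - 1))*(7 - (6 + 3)) = (1*3)*(7 - 1*9) = 3*(7 - 9) = 3*(-2) = -6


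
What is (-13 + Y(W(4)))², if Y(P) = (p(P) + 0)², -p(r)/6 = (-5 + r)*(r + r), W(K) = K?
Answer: 5248681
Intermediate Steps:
p(r) = -12*r*(-5 + r) (p(r) = -6*(-5 + r)*(r + r) = -6*(-5 + r)*2*r = -12*r*(-5 + r))
Y(P) = 144*P²*(5 - P)² (Y(P) = (12*P*(5 - P) + 0)² = (12*P*(5 - P))² = 144*P²*(5 - P)²)
(-13 + Y(W(4)))² = (-13 + 144*4²*(-5 + 4)²)² = (-13 + 144*16*(-1)²)² = (-13 + 144*16*1)² = (-13 + 2304)² = 2291² = 5248681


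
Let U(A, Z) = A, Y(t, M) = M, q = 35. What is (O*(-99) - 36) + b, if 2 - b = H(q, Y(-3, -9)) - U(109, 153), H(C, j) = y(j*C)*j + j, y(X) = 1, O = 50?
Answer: -4857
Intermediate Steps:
H(C, j) = 2*j (H(C, j) = 1*j + j = j + j = 2*j)
b = 129 (b = 2 - (2*(-9) - 1*109) = 2 - (-18 - 109) = 2 - 1*(-127) = 2 + 127 = 129)
(O*(-99) - 36) + b = (50*(-99) - 36) + 129 = (-4950 - 36) + 129 = -4986 + 129 = -4857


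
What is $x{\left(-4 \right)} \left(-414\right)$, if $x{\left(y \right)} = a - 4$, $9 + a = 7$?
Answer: $2484$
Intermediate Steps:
$a = -2$ ($a = -9 + 7 = -2$)
$x{\left(y \right)} = -6$ ($x{\left(y \right)} = -2 - 4 = -6$)
$x{\left(-4 \right)} \left(-414\right) = \left(-6\right) \left(-414\right) = 2484$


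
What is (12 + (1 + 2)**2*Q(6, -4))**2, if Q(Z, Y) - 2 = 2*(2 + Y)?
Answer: 36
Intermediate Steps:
Q(Z, Y) = 6 + 2*Y (Q(Z, Y) = 2 + 2*(2 + Y) = 2 + (4 + 2*Y) = 6 + 2*Y)
(12 + (1 + 2)**2*Q(6, -4))**2 = (12 + (1 + 2)**2*(6 + 2*(-4)))**2 = (12 + 3**2*(6 - 8))**2 = (12 + 9*(-2))**2 = (12 - 18)**2 = (-6)**2 = 36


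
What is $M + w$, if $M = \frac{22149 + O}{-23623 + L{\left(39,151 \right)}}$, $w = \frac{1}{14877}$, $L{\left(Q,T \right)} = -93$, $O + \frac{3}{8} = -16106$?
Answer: $- \frac{718979329}{2822583456} \approx -0.25472$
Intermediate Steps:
$O = - \frac{128851}{8}$ ($O = - \frac{3}{8} - 16106 = - \frac{128851}{8} \approx -16106.0$)
$w = \frac{1}{14877} \approx 6.7218 \cdot 10^{-5}$
$M = - \frac{48341}{189728}$ ($M = \frac{22149 - \frac{128851}{8}}{-23623 - 93} = \frac{48341}{8 \left(-23716\right)} = \frac{48341}{8} \left(- \frac{1}{23716}\right) = - \frac{48341}{189728} \approx -0.25479$)
$M + w = - \frac{48341}{189728} + \frac{1}{14877} = - \frac{718979329}{2822583456}$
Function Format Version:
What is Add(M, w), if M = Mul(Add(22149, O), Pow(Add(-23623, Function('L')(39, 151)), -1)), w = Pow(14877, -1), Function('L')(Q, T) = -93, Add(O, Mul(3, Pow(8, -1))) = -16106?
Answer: Rational(-718979329, 2822583456) ≈ -0.25472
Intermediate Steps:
O = Rational(-128851, 8) (O = Add(Rational(-3, 8), -16106) = Rational(-128851, 8) ≈ -16106.)
w = Rational(1, 14877) ≈ 6.7218e-5
M = Rational(-48341, 189728) (M = Mul(Add(22149, Rational(-128851, 8)), Pow(Add(-23623, -93), -1)) = Mul(Rational(48341, 8), Pow(-23716, -1)) = Mul(Rational(48341, 8), Rational(-1, 23716)) = Rational(-48341, 189728) ≈ -0.25479)
Add(M, w) = Add(Rational(-48341, 189728), Rational(1, 14877)) = Rational(-718979329, 2822583456)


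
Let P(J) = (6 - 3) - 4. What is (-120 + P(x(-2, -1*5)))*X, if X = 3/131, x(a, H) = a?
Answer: -363/131 ≈ -2.7710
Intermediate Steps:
X = 3/131 (X = 3*(1/131) = 3/131 ≈ 0.022901)
P(J) = -1 (P(J) = 3 - 4 = -1)
(-120 + P(x(-2, -1*5)))*X = (-120 - 1)*(3/131) = -121*3/131 = -363/131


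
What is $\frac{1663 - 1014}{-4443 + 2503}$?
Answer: $- \frac{649}{1940} \approx -0.33454$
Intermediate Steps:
$\frac{1663 - 1014}{-4443 + 2503} = \frac{649}{-1940} = 649 \left(- \frac{1}{1940}\right) = - \frac{649}{1940}$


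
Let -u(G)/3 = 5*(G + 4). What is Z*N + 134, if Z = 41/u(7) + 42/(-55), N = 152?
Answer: -3274/165 ≈ -19.842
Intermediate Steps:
u(G) = -60 - 15*G (u(G) = -15*(G + 4) = -15*(4 + G) = -3*(20 + 5*G) = -60 - 15*G)
Z = -167/165 (Z = 41/(-60 - 15*7) + 42/(-55) = 41/(-60 - 105) + 42*(-1/55) = 41/(-165) - 42/55 = 41*(-1/165) - 42/55 = -41/165 - 42/55 = -167/165 ≈ -1.0121)
Z*N + 134 = -167/165*152 + 134 = -25384/165 + 134 = -3274/165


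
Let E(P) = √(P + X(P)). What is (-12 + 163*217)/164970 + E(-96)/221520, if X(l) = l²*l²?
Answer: 35359/164970 + √5308410/55380 ≈ 0.25594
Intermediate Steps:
X(l) = l⁴
E(P) = √(P + P⁴)
(-12 + 163*217)/164970 + E(-96)/221520 = (-12 + 163*217)/164970 + √(-96 + (-96)⁴)/221520 = (-12 + 35371)*(1/164970) + √(-96 + 84934656)*(1/221520) = 35359*(1/164970) + √84934560*(1/221520) = 35359/164970 + (4*√5308410)*(1/221520) = 35359/164970 + √5308410/55380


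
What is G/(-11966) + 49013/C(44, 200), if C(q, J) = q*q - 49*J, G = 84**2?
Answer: -320988971/47050312 ≈ -6.8223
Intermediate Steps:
G = 7056
C(q, J) = q**2 - 49*J
G/(-11966) + 49013/C(44, 200) = 7056/(-11966) + 49013/(44**2 - 49*200) = 7056*(-1/11966) + 49013/(1936 - 9800) = -3528/5983 + 49013/(-7864) = -3528/5983 + 49013*(-1/7864) = -3528/5983 - 49013/7864 = -320988971/47050312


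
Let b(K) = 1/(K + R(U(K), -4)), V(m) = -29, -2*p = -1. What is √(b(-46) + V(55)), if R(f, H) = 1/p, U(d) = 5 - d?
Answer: I*√14047/22 ≈ 5.3873*I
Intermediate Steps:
p = ½ (p = -½*(-1) = ½ ≈ 0.50000)
R(f, H) = 2 (R(f, H) = 1/(½) = 2)
b(K) = 1/(2 + K) (b(K) = 1/(K + 2) = 1/(2 + K))
√(b(-46) + V(55)) = √(1/(2 - 46) - 29) = √(1/(-44) - 29) = √(-1/44 - 29) = √(-1277/44) = I*√14047/22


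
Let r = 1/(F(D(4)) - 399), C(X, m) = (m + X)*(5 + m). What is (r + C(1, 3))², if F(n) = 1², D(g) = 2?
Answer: 162180225/158404 ≈ 1023.8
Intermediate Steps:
F(n) = 1
C(X, m) = (5 + m)*(X + m) (C(X, m) = (X + m)*(5 + m) = (5 + m)*(X + m))
r = -1/398 (r = 1/(1 - 399) = 1/(-398) = -1/398 ≈ -0.0025126)
(r + C(1, 3))² = (-1/398 + (3² + 5*1 + 5*3 + 1*3))² = (-1/398 + (9 + 5 + 15 + 3))² = (-1/398 + 32)² = (12735/398)² = 162180225/158404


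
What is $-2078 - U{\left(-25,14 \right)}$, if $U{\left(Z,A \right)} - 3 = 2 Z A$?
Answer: $-1381$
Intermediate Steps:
$U{\left(Z,A \right)} = 3 + 2 A Z$ ($U{\left(Z,A \right)} = 3 + 2 Z A = 3 + 2 A Z$)
$-2078 - U{\left(-25,14 \right)} = -2078 - \left(3 + 2 \cdot 14 \left(-25\right)\right) = -2078 - \left(3 - 700\right) = -2078 - -697 = -2078 + 697 = -1381$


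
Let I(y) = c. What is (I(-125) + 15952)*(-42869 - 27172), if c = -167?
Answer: -1105597185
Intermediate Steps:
I(y) = -167
(I(-125) + 15952)*(-42869 - 27172) = (-167 + 15952)*(-42869 - 27172) = 15785*(-70041) = -1105597185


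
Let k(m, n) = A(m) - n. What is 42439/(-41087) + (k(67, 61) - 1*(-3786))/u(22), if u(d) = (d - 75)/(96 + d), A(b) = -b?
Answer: -17737206295/2177611 ≈ -8145.3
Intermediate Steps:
k(m, n) = -m - n
u(d) = (-75 + d)/(96 + d)
42439/(-41087) + (k(67, 61) - 1*(-3786))/u(22) = 42439/(-41087) + ((-1*67 - 1*61) - 1*(-3786))/(((-75 + 22)/(96 + 22))) = 42439*(-1/41087) + ((-67 - 61) + 3786)/((-53/118)) = -42439/41087 + (-128 + 3786)/(((1/118)*(-53))) = -42439/41087 + 3658/(-53/118) = -42439/41087 + 3658*(-118/53) = -42439/41087 - 431644/53 = -17737206295/2177611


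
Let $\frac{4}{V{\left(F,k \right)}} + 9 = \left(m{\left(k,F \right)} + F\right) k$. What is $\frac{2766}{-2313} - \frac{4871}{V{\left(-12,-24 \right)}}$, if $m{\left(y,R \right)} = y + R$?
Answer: $- \frac{4292587051}{3084} \approx -1.3919 \cdot 10^{6}$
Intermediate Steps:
$m{\left(y,R \right)} = R + y$
$V{\left(F,k \right)} = \frac{4}{-9 + k \left(k + 2 F\right)}$ ($V{\left(F,k \right)} = \frac{4}{-9 + \left(\left(F + k\right) + F\right) k} = \frac{4}{-9 + \left(k + 2 F\right) k} = \frac{4}{-9 + k \left(k + 2 F\right)}$)
$\frac{2766}{-2313} - \frac{4871}{V{\left(-12,-24 \right)}} = \frac{2766}{-2313} - \frac{4871}{4 \frac{1}{-9 - -288 - 24 \left(-12 - 24\right)}} = 2766 \left(- \frac{1}{2313}\right) - \frac{4871}{4 \frac{1}{-9 + 288 - -864}} = - \frac{922}{771} - \frac{4871}{4 \frac{1}{-9 + 288 + 864}} = - \frac{922}{771} - \frac{4871}{4 \cdot \frac{1}{1143}} = - \frac{922}{771} - \frac{4871}{\frac{4}{1143}} = - \frac{922}{771} - \frac{5567553}{4} = - \frac{4292587051}{3084}$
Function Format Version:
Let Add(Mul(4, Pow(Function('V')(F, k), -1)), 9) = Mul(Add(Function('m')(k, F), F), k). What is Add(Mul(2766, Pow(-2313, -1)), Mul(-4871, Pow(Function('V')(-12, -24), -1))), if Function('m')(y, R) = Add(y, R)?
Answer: Rational(-4292587051, 3084) ≈ -1.3919e+6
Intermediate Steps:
Function('m')(y, R) = Add(R, y)
Function('V')(F, k) = Mul(4, Pow(Add(-9, Mul(k, Add(k, Mul(2, F)))), -1)) (Function('V')(F, k) = Mul(4, Pow(Add(-9, Mul(Add(Add(F, k), F), k)), -1)) = Mul(4, Pow(Add(-9, Mul(Add(k, Mul(2, F)), k)), -1)) = Mul(4, Pow(Add(-9, Mul(k, Add(k, Mul(2, F)))), -1)))
Add(Mul(2766, Pow(-2313, -1)), Mul(-4871, Pow(Function('V')(-12, -24), -1))) = Add(Mul(2766, Pow(-2313, -1)), Mul(-4871, Pow(Mul(4, Pow(Add(-9, Mul(-12, -24), Mul(-24, Add(-12, -24))), -1)), -1))) = Add(Mul(2766, Rational(-1, 2313)), Mul(-4871, Pow(Mul(4, Pow(Add(-9, 288, Mul(-24, -36)), -1)), -1))) = Add(Rational(-922, 771), Mul(-4871, Pow(Mul(4, Pow(Add(-9, 288, 864), -1)), -1))) = Add(Rational(-922, 771), Mul(-4871, Pow(Mul(4, Pow(1143, -1)), -1))) = Add(Rational(-922, 771), Mul(-4871, Pow(Mul(4, Rational(1, 1143)), -1))) = Add(Rational(-922, 771), Mul(-4871, Pow(Rational(4, 1143), -1))) = Add(Rational(-922, 771), Mul(-4871, Rational(1143, 4))) = Add(Rational(-922, 771), Rational(-5567553, 4)) = Rational(-4292587051, 3084)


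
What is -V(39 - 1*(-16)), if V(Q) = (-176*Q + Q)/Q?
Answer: 175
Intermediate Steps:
V(Q) = -175 (V(Q) = (-175*Q)/Q = -175)
-V(39 - 1*(-16)) = -1*(-175) = 175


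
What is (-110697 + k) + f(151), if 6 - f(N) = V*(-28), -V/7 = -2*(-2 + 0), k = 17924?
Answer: -93551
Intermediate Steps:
V = -28 (V = -(-14)*(-2 + 0) = -(-14)*(-2) = -7*4 = -28)
f(N) = -778 (f(N) = 6 - (-28)*(-28) = 6 - 1*784 = 6 - 784 = -778)
(-110697 + k) + f(151) = (-110697 + 17924) - 778 = -92773 - 778 = -93551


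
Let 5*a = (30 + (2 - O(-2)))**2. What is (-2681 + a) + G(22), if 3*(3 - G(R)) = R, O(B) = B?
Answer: -36812/15 ≈ -2454.1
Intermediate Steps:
G(R) = 3 - R/3
a = 1156/5 (a = (30 + (2 - 1*(-2)))**2/5 = (30 + (2 + 2))**2/5 = (30 + 4)**2/5 = (1/5)*34**2 = (1/5)*1156 = 1156/5 ≈ 231.20)
(-2681 + a) + G(22) = (-2681 + 1156/5) + (3 - 1/3*22) = -12249/5 + (3 - 22/3) = -12249/5 - 13/3 = -36812/15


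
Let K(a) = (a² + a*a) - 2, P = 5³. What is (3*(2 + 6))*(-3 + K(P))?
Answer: 749880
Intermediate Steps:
P = 125
K(a) = -2 + 2*a² (K(a) = (a² + a²) - 2 = 2*a² - 2 = -2 + 2*a²)
(3*(2 + 6))*(-3 + K(P)) = (3*(2 + 6))*(-3 + (-2 + 2*125²)) = (3*8)*(-3 + (-2 + 2*15625)) = 24*(-3 + (-2 + 31250)) = 24*(-3 + 31248) = 24*31245 = 749880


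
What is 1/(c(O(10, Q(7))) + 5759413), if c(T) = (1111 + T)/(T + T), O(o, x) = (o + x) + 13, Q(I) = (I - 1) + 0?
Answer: 29/167023547 ≈ 1.7363e-7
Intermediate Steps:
Q(I) = -1 + I (Q(I) = (-1 + I) + 0 = -1 + I)
O(o, x) = 13 + o + x
c(T) = (1111 + T)/(2*T) (c(T) = (1111 + T)/((2*T)) = (1111 + T)*(1/(2*T)) = (1111 + T)/(2*T))
1/(c(O(10, Q(7))) + 5759413) = 1/((1111 + (13 + 10 + (-1 + 7)))/(2*(13 + 10 + (-1 + 7))) + 5759413) = 1/((1111 + (13 + 10 + 6))/(2*(13 + 10 + 6)) + 5759413) = 1/((½)*(1111 + 29)/29 + 5759413) = 1/((½)*(1/29)*1140 + 5759413) = 1/(570/29 + 5759413) = 1/(167023547/29) = 29/167023547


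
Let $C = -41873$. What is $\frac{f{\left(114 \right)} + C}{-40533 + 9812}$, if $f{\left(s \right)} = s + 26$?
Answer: $\frac{41733}{30721} \approx 1.3585$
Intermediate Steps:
$f{\left(s \right)} = 26 + s$
$\frac{f{\left(114 \right)} + C}{-40533 + 9812} = \frac{\left(26 + 114\right) - 41873}{-40533 + 9812} = \frac{140 - 41873}{-30721} = \left(-41733\right) \left(- \frac{1}{30721}\right) = \frac{41733}{30721}$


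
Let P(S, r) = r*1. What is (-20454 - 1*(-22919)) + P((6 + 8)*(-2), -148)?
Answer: 2317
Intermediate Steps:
P(S, r) = r
(-20454 - 1*(-22919)) + P((6 + 8)*(-2), -148) = (-20454 - 1*(-22919)) - 148 = (-20454 + 22919) - 148 = 2465 - 148 = 2317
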